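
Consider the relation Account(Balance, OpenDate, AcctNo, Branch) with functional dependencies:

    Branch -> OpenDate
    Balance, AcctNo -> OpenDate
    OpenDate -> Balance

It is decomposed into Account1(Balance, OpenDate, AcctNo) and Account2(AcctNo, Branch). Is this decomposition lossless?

No

Common attributes: Account1 ∩ Account2 = {AcctNo}.
No dependency enlarges {AcctNo}, so (AcctNo)⁺ = {AcctNo}.
The closure contains neither all of Account1 = {Balance, OpenDate, AcctNo} nor all of Account2 = {AcctNo, Branch}, so the common attributes are not a superkey of either fragment. The join is lossy.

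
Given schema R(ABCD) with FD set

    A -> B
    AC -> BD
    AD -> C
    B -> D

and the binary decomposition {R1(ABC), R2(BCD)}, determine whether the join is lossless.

Yes

Common attributes: R1 ∩ R2 = {BC}.
Closure of {BC}: B → D applies, adding D. So (BC)⁺ = {BCD}.
This closure contains every attribute of R2, so R1 ∩ R2 → R2. The join is lossless.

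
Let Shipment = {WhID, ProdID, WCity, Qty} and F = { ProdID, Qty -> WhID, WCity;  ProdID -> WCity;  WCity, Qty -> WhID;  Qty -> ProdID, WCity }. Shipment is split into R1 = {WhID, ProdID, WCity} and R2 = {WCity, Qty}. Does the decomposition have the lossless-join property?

No

Common attributes: R1 ∩ R2 = {WCity}.
No dependency enlarges {WCity}, so (WCity)⁺ = {WCity}.
The closure contains neither all of R1 = {WhID, ProdID, WCity} nor all of R2 = {WCity, Qty}, so the common attributes are not a superkey of either fragment. The join is lossy.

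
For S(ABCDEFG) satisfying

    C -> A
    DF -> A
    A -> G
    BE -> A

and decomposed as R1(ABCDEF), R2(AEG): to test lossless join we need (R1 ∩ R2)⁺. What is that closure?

R1 ∩ R2 = {AE}.
A → G applies, adding G
Closure: {AEG}.

AEG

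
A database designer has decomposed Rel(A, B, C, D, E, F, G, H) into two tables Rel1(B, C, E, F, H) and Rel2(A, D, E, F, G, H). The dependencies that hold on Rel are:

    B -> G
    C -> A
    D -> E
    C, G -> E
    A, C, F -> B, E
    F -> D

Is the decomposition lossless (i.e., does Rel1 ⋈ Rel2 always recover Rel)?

Common attributes: Rel1 ∩ Rel2 = {E, F, H}.
Closure of {E, F, H}: F → D applies, adding D. So (E, F, H)⁺ = {D, E, F, H}.
The closure contains neither all of Rel1 = {B, C, E, F, H} nor all of Rel2 = {A, D, E, F, G, H}, so the common attributes are not a superkey of either fragment. The join is lossy.

No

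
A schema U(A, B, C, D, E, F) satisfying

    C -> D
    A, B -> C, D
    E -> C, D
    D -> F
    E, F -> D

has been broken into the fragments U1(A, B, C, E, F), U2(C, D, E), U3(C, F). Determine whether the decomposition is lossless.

Chase test. Columns are A, B, C, D, E, F; row i has aⱼ where attribute j ∈ Ui, else bᵢⱼ.
Initial tableau (one row per fragment):
  row 1: a1 a2 a3 b14 a5 a6
  row 2: b21 b22 a3 a4 a5 b26
  row 3: b31 b32 a3 b34 b35 a6
Rows 1 and 2 agree on C; apply C→D and equate their D entries.
Rows 1 and 3 agree on C; apply C→D and equate their D entries.
Rows 1 and 2 agree on D; apply D→F and equate their F entries.
Row 1 is now all distinguished symbols — the join is lossless.

Yes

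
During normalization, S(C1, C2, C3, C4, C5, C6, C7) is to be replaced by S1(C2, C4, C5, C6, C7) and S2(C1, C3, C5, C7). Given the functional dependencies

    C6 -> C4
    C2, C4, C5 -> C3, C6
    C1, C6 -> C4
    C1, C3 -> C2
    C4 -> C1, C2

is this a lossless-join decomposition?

Common attributes: S1 ∩ S2 = {C5, C7}.
No dependency enlarges {C5, C7}, so (C5, C7)⁺ = {C5, C7}.
The closure contains neither all of S1 = {C2, C4, C5, C6, C7} nor all of S2 = {C1, C3, C5, C7}, so the common attributes are not a superkey of either fragment. The join is lossy.

No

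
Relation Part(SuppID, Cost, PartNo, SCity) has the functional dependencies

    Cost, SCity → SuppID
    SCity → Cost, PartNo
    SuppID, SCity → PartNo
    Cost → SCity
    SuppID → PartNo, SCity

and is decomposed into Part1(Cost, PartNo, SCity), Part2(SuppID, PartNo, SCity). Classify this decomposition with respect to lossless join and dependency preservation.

lossless and dependency-preserving

Lossless test: (PartNo, SCity)⁺ = {SuppID, Cost, PartNo, SCity}, which contains all of one fragment — lossless.
Dependency preservation: Cost, SCity → SuppID is not contained in any single fragment, but the restricted closure of its left-hand side across the fragments still reaches the right-hand side; the remaining FDs each lie inside some fragment. All dependencies are preserved.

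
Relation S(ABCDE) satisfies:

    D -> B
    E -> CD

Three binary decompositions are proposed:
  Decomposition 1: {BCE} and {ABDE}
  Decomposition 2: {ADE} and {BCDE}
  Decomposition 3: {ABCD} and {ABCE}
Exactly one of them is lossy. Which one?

Decomposition 1: common = {BE}, closure = {BCDE} → lossless.
Decomposition 2: common = {DE}, closure = {BCDE} → lossless.
Decomposition 3: common = {ABC}, closure = {ABC} → lossy.

Decomposition 3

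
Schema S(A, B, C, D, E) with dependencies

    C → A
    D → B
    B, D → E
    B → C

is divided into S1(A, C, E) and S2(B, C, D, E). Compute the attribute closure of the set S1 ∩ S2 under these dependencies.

A, C, E

S1 ∩ S2 = {C, E}.
C → A applies, adding A
Closure: {A, C, E}.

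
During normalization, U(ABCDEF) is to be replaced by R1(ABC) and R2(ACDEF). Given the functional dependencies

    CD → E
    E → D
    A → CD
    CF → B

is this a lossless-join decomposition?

No

Common attributes: R1 ∩ R2 = {AC}.
Closure of {AC}: A → CD applies, adding D; CD → E applies, adding E. So (AC)⁺ = {ACDE}.
The closure contains neither all of R1 = {ABC} nor all of R2 = {ACDEF}, so the common attributes are not a superkey of either fragment. The join is lossy.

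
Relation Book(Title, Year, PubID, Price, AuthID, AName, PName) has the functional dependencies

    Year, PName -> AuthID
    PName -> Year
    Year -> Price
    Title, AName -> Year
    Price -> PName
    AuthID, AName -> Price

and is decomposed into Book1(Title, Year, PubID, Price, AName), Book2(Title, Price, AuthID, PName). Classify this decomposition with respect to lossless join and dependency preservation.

lossless but not dependency-preserving

Lossless test: (Title, Price)⁺ = {Title, Year, Price, AuthID, PName}, which contains all of one fragment — lossless.
Dependency preservation: the restricted closure of {AuthID, AName} across the fragments never reaches {Price}, so AuthID, AName → Price cannot be enforced without a join — not preserved.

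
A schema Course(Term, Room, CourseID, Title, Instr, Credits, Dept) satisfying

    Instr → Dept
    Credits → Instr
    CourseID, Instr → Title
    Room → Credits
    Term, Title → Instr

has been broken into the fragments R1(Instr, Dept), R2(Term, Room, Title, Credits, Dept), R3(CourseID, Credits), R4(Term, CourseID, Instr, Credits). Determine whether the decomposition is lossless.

Chase test. Columns are Term, Room, CourseID, Title, Instr, Credits, Dept; row i has aⱼ where attribute j ∈ Ri, else bᵢⱼ.
Initial tableau (one row per fragment):
  row 1: b11 b12 b13 b14 a5 b16 a7
  row 2: a1 a2 b23 a4 b25 a6 a7
  row 3: b31 b32 a3 b34 b35 a6 b37
  row 4: a1 b42 a3 b44 a5 a6 b47
Rows 1 and 4 agree on Instr; apply Instr→Dept and equate their Dept entries.
Rows 2 and 3 agree on Credits; apply Credits→Instr and equate their Instr entries.
Rows 2 and 4 agree on Credits; apply Credits→Instr and equate their Instr entries.
Rows 3 and 4 agree on CourseID, Instr; apply CourseID, Instr→Title and equate their Title entries.
Rows 1 and 3 agree on Instr; apply Instr→Dept and equate their Dept entries.
No row becomes fully distinguished — the join is lossy.

No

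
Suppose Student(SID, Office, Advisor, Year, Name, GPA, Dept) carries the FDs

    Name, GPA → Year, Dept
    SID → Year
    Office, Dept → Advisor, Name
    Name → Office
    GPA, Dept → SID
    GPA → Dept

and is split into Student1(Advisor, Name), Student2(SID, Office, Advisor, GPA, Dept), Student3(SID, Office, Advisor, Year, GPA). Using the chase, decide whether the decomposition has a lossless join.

Chase test. Columns are SID, Office, Advisor, Year, Name, GPA, Dept; row i has aⱼ where attribute j ∈ Studenti, else bᵢⱼ.
Initial tableau (one row per fragment):
  row 1: b11 b12 a3 b14 a5 b16 b17
  row 2: a1 a2 a3 b24 b25 a6 a7
  row 3: a1 a2 a3 a4 b35 a6 b37
Rows 2 and 3 agree on SID; apply SID→Year and equate their Year entries.
Rows 2 and 3 agree on GPA; apply GPA→Dept and equate their Dept entries.
Rows 2 and 3 agree on Office, Dept; apply Office, Dept→Advisor, Name and equate their Advisor, Name entries.
No row becomes fully distinguished — the join is lossy.

No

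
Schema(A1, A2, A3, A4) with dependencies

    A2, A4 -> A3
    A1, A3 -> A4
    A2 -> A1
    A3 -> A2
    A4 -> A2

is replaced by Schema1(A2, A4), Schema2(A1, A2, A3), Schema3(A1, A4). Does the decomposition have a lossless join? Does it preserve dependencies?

Lossless test (chase): Rows 1 and 2 agree on A2; apply A2→A1 and equate their A1 entries. Rows 1 and 3 agree on A4; apply A4→A2 and equate their A2 entries. Rows 1 and 3 agree on A2, A4; apply A2, A4→A3 and equate their A3 entries. No row becomes fully distinguished — the join is lossy.
Dependency preservation: the restricted closure of {A2, A4} across the fragments never reaches {A3}, so A2, A4 → A3 cannot be enforced without a join — not preserved.

lossy and not dependency-preserving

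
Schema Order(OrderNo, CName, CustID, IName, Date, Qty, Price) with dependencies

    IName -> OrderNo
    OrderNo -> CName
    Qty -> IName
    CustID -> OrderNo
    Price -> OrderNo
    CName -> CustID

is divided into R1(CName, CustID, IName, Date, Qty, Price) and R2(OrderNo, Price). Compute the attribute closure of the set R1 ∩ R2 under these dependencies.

R1 ∩ R2 = {Price}.
Price → OrderNo applies, adding OrderNo
OrderNo → CName applies, adding CName
CName → CustID applies, adding CustID
Closure: {OrderNo, CName, CustID, Price}.

OrderNo, CName, CustID, Price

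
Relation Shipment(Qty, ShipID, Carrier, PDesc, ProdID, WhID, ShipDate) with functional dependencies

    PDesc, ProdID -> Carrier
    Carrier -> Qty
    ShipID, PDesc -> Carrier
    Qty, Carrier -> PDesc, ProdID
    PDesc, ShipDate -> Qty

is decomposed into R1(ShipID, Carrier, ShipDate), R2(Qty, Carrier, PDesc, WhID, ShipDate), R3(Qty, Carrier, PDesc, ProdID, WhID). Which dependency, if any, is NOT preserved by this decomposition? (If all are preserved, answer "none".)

ShipID, PDesc -> Carrier

Check ShipID, PDesc → Carrier: no single fragment contains all of {ShipID, Carrier, PDesc}, and the restricted closure of {ShipID, PDesc} across the fragments never reaches {Carrier}.
PDesc, ProdID → Carrier is preserved.
Carrier → Qty is preserved.
Qty, Carrier → PDesc, ProdID is preserved.
PDesc, ShipDate → Qty is preserved.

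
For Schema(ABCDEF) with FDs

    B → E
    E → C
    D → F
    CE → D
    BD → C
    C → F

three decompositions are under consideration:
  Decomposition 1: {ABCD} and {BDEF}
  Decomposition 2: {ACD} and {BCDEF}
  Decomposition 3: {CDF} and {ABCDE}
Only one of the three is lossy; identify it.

Decomposition 2

Decomposition 1: common = {BD}, closure = {BCDEF} → lossless.
Decomposition 2: common = {CD}, closure = {CDF} → lossy.
Decomposition 3: common = {CD}, closure = {CDF} → lossless.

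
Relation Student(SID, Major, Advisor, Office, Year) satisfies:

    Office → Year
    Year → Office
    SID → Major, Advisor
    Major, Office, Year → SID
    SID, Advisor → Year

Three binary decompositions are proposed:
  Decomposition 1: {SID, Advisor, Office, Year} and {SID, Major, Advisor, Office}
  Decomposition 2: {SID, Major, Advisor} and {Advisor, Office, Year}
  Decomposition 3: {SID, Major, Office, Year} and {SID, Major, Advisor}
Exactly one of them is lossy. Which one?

Decomposition 2

Decomposition 1: common = {SID, Advisor, Office}, closure = {SID, Major, Advisor, Office, Year} → lossless.
Decomposition 2: common = {Advisor}, closure = {Advisor} → lossy.
Decomposition 3: common = {SID, Major}, closure = {SID, Major, Advisor, Office, Year} → lossless.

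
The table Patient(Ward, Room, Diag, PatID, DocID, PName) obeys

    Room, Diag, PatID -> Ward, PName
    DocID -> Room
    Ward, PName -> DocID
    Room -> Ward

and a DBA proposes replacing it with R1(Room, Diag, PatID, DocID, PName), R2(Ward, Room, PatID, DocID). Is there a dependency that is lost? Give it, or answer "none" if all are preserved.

Check Ward, PName → DocID: no single fragment contains all of {Ward, DocID, PName}, and the restricted closure of {Ward, PName} across the fragments never reaches {DocID}.
Room, Diag, PatID → Ward, PName is preserved.
DocID → Room is preserved.
Room → Ward is preserved.

Ward, PName -> DocID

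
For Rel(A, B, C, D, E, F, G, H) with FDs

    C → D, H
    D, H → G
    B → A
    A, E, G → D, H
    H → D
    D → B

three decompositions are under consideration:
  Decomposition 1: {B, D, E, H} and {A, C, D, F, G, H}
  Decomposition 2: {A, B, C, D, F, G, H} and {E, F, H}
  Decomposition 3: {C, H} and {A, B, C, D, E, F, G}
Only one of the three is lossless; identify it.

Decomposition 1: common = {D, H}, closure = {A, B, D, G, H} → lossy.
Decomposition 2: common = {F, H}, closure = {A, B, D, F, G, H} → lossy.
Decomposition 3: common = {C}, closure = {A, B, C, D, G, H} → lossless.

Decomposition 3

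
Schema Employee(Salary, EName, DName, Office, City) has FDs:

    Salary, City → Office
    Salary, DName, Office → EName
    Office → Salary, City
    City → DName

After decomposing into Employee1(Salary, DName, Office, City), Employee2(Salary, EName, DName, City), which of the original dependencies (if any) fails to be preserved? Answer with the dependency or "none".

Salary, City → Office lies within Employee1.
Salary, DName, Office → EName: restricted closure across fragments reaches EName.
Office → Salary, City lies within Employee1.
City → DName lies within Employee1.
Every dependency is enforceable on the fragments, so the decomposition is dependency-preserving.

none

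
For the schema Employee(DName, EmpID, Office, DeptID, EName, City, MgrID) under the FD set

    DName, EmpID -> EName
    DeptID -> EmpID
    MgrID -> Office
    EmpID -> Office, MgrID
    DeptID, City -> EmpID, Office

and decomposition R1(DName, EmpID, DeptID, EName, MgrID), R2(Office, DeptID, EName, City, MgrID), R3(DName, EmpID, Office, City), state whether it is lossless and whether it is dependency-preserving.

Lossless test (chase): Rows 1 and 3 agree on DName, EmpID; apply DName, EmpID→EName and equate their EName entries. Rows 1 and 2 agree on DeptID; apply DeptID→EmpID and equate their EmpID entries. Rows 1 and 2 agree on MgrID; apply MgrID→Office and equate their Office entries. Rows 1 and 3 agree on EmpID; apply EmpID→Office, MgrID and equate their Office, MgrID entries. No row becomes fully distinguished — the join is lossy.
Dependency preservation: EmpID → Office, MgrID; DeptID, City → EmpID, Office are not contained in any single fragment, but the restricted closure of each left-hand side across the fragments still reaches the right-hand side; the remaining FDs each lie inside some fragment. All dependencies are preserved.

lossy but dependency-preserving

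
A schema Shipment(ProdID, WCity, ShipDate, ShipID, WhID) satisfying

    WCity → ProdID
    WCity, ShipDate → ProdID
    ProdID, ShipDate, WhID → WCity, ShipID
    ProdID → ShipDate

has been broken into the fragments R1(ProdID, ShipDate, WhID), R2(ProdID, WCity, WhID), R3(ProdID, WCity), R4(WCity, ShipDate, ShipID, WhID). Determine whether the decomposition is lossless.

Yes

Chase test. Columns are ProdID, WCity, ShipDate, ShipID, WhID; row i has aⱼ where attribute j ∈ Ri, else bᵢⱼ.
Initial tableau (one row per fragment):
  row 1: a1 b12 a3 b14 a5
  row 2: a1 a2 b23 b24 a5
  row 3: a1 a2 b33 b34 b35
  row 4: b41 a2 a3 a4 a5
Rows 2 and 4 agree on WCity; apply WCity→ProdID and equate their ProdID entries.
Rows 1 and 4 agree on ProdID, ShipDate, WhID; apply ProdID, ShipDate, WhID→WCity, ShipID and equate their WCity, ShipID entries.
Rows 1 and 2 agree on ProdID; apply ProdID→ShipDate and equate their ShipDate entries.
Rows 1 and 3 agree on ProdID; apply ProdID→ShipDate and equate their ShipDate entries.
Rows 1 and 2 agree on ProdID, ShipDate, WhID; apply ProdID, ShipDate, WhID→WCity, ShipID and equate their WCity, ShipID entries.
Row 1 is now all distinguished symbols — the join is lossless.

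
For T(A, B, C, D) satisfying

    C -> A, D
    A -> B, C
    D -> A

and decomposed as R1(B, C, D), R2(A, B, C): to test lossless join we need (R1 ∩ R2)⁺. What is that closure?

R1 ∩ R2 = {B, C}.
C → A, D applies, adding A, D
Closure: {A, B, C, D}.

A, B, C, D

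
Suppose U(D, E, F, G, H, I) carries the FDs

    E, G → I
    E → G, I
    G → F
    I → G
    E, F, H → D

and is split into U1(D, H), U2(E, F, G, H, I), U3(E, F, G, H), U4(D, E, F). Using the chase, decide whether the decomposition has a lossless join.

Chase test. Columns are D, E, F, G, H, I; row i has aⱼ where attribute j ∈ Ui, else bᵢⱼ.
Initial tableau (one row per fragment):
  row 1: a1 b12 b13 b14 a5 b16
  row 2: b21 a2 a3 a4 a5 a6
  row 3: b31 a2 a3 a4 a5 b36
  row 4: a1 a2 a3 b44 b45 b46
Rows 2 and 3 agree on E, G; apply E, G→I and equate their I entries.
Rows 2 and 4 agree on E; apply E→G, I and equate their G, I entries.
Rows 2 and 3 agree on E, F, H; apply E, F, H→D and equate their D entries.
No row becomes fully distinguished — the join is lossy.

No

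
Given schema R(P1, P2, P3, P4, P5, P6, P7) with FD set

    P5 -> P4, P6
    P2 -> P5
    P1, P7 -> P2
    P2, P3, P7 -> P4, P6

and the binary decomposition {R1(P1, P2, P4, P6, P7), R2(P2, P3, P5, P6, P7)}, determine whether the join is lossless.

No

Common attributes: R1 ∩ R2 = {P2, P6, P7}.
Closure of {P2, P6, P7}: P2 → P5 applies, adding P5; P5 → P4, P6 applies, adding P4. So (P2, P6, P7)⁺ = {P2, P4, P5, P6, P7}.
The closure contains neither all of R1 = {P1, P2, P4, P6, P7} nor all of R2 = {P2, P3, P5, P6, P7}, so the common attributes are not a superkey of either fragment. The join is lossy.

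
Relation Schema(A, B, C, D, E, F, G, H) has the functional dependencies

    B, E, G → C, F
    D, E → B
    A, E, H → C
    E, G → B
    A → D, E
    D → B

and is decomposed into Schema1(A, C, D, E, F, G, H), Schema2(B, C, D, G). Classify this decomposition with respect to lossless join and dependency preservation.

lossless but not dependency-preserving

Lossless test: (C, D, G)⁺ = {B, C, D, G}, which contains all of one fragment — lossless.
Dependency preservation: the restricted closure of {E, G} across the fragments never reaches {B}, so E, G → B cannot be enforced without a join — not preserved.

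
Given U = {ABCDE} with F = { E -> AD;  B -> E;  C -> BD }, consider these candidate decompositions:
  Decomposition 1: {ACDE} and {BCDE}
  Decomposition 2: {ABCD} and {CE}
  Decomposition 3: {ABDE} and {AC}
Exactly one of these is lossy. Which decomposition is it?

Decomposition 1: common = {CDE}, closure = {ABCDE} → lossless.
Decomposition 2: common = {C}, closure = {ABCDE} → lossless.
Decomposition 3: common = {A}, closure = {A} → lossy.

Decomposition 3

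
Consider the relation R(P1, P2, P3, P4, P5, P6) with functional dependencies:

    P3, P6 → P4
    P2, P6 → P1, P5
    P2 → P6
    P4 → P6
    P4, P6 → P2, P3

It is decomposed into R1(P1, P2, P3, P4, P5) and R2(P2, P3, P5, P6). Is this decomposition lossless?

Common attributes: R1 ∩ R2 = {P2, P3, P5}.
Closure of {P2, P3, P5}: P2 → P6 applies, adding P6; P3, P6 → P4 applies, adding P4; P2, P6 → P1, P5 applies, adding P1. So (P2, P3, P5)⁺ = {P1, P2, P3, P4, P5, P6}.
This closure contains every attribute of R1, so R1 ∩ R2 → R1. The join is lossless.

Yes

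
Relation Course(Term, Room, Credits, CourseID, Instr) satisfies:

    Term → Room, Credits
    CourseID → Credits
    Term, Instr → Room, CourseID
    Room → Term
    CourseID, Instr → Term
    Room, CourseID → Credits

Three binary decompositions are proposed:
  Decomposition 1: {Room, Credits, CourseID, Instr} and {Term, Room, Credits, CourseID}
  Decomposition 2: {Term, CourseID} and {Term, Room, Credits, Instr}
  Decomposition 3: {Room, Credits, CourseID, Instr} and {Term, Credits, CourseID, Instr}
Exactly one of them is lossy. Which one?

Decomposition 2

Decomposition 1: common = {Room, Credits, CourseID}, closure = {Term, Room, Credits, CourseID} → lossless.
Decomposition 2: common = {Term}, closure = {Term, Room, Credits} → lossy.
Decomposition 3: common = {Credits, CourseID, Instr}, closure = {Term, Room, Credits, CourseID, Instr} → lossless.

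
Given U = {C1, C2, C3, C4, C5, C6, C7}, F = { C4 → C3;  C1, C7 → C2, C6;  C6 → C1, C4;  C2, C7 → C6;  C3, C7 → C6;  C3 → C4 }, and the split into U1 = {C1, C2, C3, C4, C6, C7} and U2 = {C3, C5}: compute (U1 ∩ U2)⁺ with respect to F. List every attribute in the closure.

U1 ∩ U2 = {C3}.
C3 → C4 applies, adding C4
Closure: {C3, C4}.

C3, C4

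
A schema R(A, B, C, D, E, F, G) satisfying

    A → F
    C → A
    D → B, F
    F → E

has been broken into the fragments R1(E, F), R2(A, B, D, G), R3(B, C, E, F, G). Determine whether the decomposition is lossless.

No

Chase test. Columns are A, B, C, D, E, F, G; row i has aⱼ where attribute j ∈ Ri, else bᵢⱼ.
Initial tableau (one row per fragment):
  row 1: b11 b12 b13 b14 a5 a6 b17
  row 2: a1 a2 b23 a4 b25 b26 a7
  row 3: b31 a2 a3 b34 a5 a6 a7
No row becomes fully distinguished — the join is lossy.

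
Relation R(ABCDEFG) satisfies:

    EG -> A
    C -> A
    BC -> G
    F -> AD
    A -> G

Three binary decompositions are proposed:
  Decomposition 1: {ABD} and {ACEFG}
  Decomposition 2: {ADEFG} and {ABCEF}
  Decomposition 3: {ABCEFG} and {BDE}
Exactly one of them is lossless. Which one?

Decomposition 1: common = {A}, closure = {AG} → lossy.
Decomposition 2: common = {AEF}, closure = {ADEFG} → lossless.
Decomposition 3: common = {BE}, closure = {BE} → lossy.

Decomposition 2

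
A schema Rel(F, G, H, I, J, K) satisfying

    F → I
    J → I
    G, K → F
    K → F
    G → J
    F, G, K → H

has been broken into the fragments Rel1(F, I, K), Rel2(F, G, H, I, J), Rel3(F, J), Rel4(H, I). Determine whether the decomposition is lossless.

Chase test. Columns are F, G, H, I, J, K; row i has aⱼ where attribute j ∈ Reli, else bᵢⱼ.
Initial tableau (one row per fragment):
  row 1: a1 b12 b13 a4 b15 a6
  row 2: a1 a2 a3 a4 a5 b26
  row 3: a1 b32 b33 b34 a5 b36
  row 4: b41 b42 a3 a4 b45 b46
Rows 1 and 3 agree on F; apply F→I and equate their I entries.
No row becomes fully distinguished — the join is lossy.

No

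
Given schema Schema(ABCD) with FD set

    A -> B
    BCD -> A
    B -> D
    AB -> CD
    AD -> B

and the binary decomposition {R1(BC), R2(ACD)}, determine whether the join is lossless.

No

Common attributes: R1 ∩ R2 = {C}.
No dependency enlarges {C}, so (C)⁺ = {C}.
The closure contains neither all of R1 = {BC} nor all of R2 = {ACD}, so the common attributes are not a superkey of either fragment. The join is lossy.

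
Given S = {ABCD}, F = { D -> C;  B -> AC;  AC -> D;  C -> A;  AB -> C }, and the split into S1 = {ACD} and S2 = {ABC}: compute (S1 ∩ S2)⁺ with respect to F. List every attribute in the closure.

ACD

S1 ∩ S2 = {AC}.
AC → D applies, adding D
Closure: {ACD}.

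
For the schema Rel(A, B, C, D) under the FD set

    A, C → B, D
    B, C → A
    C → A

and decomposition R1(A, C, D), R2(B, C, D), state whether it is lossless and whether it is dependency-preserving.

lossless and dependency-preserving

Lossless test: (C, D)⁺ = {A, B, C, D}, which contains all of one fragment — lossless.
Dependency preservation: A, C → B, D; B, C → A are not contained in any single fragment, but the restricted closure of each left-hand side across the fragments still reaches the right-hand side; the remaining FDs each lie inside some fragment. All dependencies are preserved.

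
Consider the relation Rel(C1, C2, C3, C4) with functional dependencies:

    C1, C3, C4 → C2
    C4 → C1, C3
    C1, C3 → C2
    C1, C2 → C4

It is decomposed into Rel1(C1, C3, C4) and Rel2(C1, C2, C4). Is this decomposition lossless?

Yes

Common attributes: Rel1 ∩ Rel2 = {C1, C4}.
Closure of {C1, C4}: C4 → C1, C3 applies, adding C3; C1, C3 → C2 applies, adding C2. So (C1, C4)⁺ = {C1, C2, C3, C4}.
This closure contains every attribute of Rel1, so Rel1 ∩ Rel2 → Rel1. The join is lossless.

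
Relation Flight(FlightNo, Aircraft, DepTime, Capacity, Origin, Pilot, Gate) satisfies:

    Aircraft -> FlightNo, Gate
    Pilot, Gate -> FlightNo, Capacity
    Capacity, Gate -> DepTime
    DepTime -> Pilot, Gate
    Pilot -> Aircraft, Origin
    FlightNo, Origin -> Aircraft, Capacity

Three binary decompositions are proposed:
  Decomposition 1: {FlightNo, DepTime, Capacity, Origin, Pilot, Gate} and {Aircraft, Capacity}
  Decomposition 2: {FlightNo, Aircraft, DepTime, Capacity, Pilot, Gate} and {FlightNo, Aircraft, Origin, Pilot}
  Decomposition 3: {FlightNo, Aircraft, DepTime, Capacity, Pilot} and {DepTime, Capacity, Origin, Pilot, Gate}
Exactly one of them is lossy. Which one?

Decomposition 1: common = {Capacity}, closure = {Capacity} → lossy.
Decomposition 2: common = {FlightNo, Aircraft, Pilot}, closure = {FlightNo, Aircraft, DepTime, Capacity, Origin, Pilot, Gate} → lossless.
Decomposition 3: common = {DepTime, Capacity, Pilot}, closure = {FlightNo, Aircraft, DepTime, Capacity, Origin, Pilot, Gate} → lossless.

Decomposition 1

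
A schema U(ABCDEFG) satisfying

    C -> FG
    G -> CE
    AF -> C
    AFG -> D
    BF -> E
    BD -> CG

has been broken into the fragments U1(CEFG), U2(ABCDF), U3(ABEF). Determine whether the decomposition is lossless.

Yes

Chase test. Columns are ABCDEFG; row i has aⱼ where attribute j ∈ Ui, else bᵢⱼ.
Initial tableau (one row per fragment):
  row 1: b11 b12 a3 b14 a5 a6 a7
  row 2: a1 a2 a3 a4 b25 a6 b27
  row 3: a1 a2 b33 b34 a5 a6 b37
Rows 1 and 2 agree on C; apply C→FG and equate their FG entries.
Rows 1 and 2 agree on G; apply G→CE and equate their CE entries.
Rows 2 and 3 agree on AF; apply AF→C and equate their C entries.
Rows 1 and 3 agree on C; apply C→FG and equate their FG entries.
Rows 2 and 3 agree on AFG; apply AFG→D and equate their D entries.
Row 2 is now all distinguished symbols — the join is lossless.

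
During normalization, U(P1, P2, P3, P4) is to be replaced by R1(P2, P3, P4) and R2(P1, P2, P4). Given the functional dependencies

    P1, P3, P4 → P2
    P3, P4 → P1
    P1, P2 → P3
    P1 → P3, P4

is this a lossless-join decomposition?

No

Common attributes: R1 ∩ R2 = {P2, P4}.
No dependency enlarges {P2, P4}, so (P2, P4)⁺ = {P2, P4}.
The closure contains neither all of R1 = {P2, P3, P4} nor all of R2 = {P1, P2, P4}, so the common attributes are not a superkey of either fragment. The join is lossy.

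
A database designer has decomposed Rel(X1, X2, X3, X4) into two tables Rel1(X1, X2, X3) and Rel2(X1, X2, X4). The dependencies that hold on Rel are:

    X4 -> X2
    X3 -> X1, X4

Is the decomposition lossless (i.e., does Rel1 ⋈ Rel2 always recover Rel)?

No

Common attributes: Rel1 ∩ Rel2 = {X1, X2}.
No dependency enlarges {X1, X2}, so (X1, X2)⁺ = {X1, X2}.
The closure contains neither all of Rel1 = {X1, X2, X3} nor all of Rel2 = {X1, X2, X4}, so the common attributes are not a superkey of either fragment. The join is lossy.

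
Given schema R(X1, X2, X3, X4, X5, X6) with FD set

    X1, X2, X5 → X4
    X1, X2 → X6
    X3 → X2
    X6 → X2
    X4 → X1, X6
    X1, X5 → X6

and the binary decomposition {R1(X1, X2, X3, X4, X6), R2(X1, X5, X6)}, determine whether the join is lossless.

No

Common attributes: R1 ∩ R2 = {X1, X6}.
Closure of {X1, X6}: X6 → X2 applies, adding X2. So (X1, X6)⁺ = {X1, X2, X6}.
The closure contains neither all of R1 = {X1, X2, X3, X4, X6} nor all of R2 = {X1, X5, X6}, so the common attributes are not a superkey of either fragment. The join is lossy.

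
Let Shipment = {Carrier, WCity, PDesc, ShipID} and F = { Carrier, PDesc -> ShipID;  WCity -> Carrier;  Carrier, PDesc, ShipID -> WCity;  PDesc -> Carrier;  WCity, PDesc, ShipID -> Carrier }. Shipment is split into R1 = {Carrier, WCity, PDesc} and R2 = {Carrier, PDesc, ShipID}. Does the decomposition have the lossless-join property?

Common attributes: R1 ∩ R2 = {Carrier, PDesc}.
Closure of {Carrier, PDesc}: Carrier, PDesc → ShipID applies, adding ShipID; Carrier, PDesc, ShipID → WCity applies, adding WCity. So (Carrier, PDesc)⁺ = {Carrier, WCity, PDesc, ShipID}.
This closure contains every attribute of R1, so R1 ∩ R2 → R1. The join is lossless.

Yes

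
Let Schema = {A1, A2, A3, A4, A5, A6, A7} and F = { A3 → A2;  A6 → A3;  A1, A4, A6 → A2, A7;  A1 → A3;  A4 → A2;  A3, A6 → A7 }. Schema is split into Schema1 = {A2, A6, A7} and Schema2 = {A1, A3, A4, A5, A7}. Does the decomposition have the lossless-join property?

No

Common attributes: Schema1 ∩ Schema2 = {A7}.
No dependency enlarges {A7}, so (A7)⁺ = {A7}.
The closure contains neither all of Schema1 = {A2, A6, A7} nor all of Schema2 = {A1, A3, A4, A5, A7}, so the common attributes are not a superkey of either fragment. The join is lossy.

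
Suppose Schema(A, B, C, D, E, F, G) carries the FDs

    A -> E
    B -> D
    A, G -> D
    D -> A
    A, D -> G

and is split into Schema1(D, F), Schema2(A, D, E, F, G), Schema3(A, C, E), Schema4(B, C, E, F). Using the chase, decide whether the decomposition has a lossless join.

Chase test. Columns are A, B, C, D, E, F, G; row i has aⱼ where attribute j ∈ Schemai, else bᵢⱼ.
Initial tableau (one row per fragment):
  row 1: b11 b12 b13 a4 b15 a6 b17
  row 2: a1 b22 b23 a4 a5 a6 a7
  row 3: a1 b32 a3 b34 a5 b36 b37
  row 4: b41 a2 a3 b44 a5 a6 b47
Rows 1 and 2 agree on D; apply D→A and equate their A entries.
Rows 1 and 2 agree on A, D; apply A, D→G and equate their G entries.
Rows 1 and 2 agree on A; apply A→E and equate their E entries.
No row becomes fully distinguished — the join is lossy.

No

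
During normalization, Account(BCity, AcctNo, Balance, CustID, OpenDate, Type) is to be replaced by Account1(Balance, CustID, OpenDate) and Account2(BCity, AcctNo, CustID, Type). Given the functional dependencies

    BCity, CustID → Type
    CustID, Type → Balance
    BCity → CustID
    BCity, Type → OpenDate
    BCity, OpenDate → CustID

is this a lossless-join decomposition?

No

Common attributes: Account1 ∩ Account2 = {CustID}.
No dependency enlarges {CustID}, so (CustID)⁺ = {CustID}.
The closure contains neither all of Account1 = {Balance, CustID, OpenDate} nor all of Account2 = {BCity, AcctNo, CustID, Type}, so the common attributes are not a superkey of either fragment. The join is lossy.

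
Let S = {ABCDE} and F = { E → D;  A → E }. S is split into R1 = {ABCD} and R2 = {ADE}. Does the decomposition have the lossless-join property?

Common attributes: R1 ∩ R2 = {AD}.
Closure of {AD}: A → E applies, adding E. So (AD)⁺ = {ADE}.
This closure contains every attribute of R2, so R1 ∩ R2 → R2. The join is lossless.

Yes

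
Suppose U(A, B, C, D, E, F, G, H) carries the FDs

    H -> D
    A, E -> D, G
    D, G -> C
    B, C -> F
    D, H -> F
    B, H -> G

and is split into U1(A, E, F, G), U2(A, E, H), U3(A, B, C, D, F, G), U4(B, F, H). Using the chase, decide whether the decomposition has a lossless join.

Chase test. Columns are A, B, C, D, E, F, G, H; row i has aⱼ where attribute j ∈ Ui, else bᵢⱼ.
Initial tableau (one row per fragment):
  row 1: a1 b12 b13 b14 a5 a6 a7 b18
  row 2: a1 b22 b23 b24 a5 b26 b27 a8
  row 3: a1 a2 a3 a4 b35 a6 a7 b38
  row 4: b41 a2 b43 b44 b45 a6 b47 a8
Rows 2 and 4 agree on H; apply H→D and equate their D entries.
Rows 1 and 2 agree on A, E; apply A, E→D, G and equate their D, G entries.
Rows 1 and 2 agree on D, G; apply D, G→C and equate their C entries.
Rows 2 and 4 agree on D, H; apply D, H→F and equate their F entries.
No row becomes fully distinguished — the join is lossy.

No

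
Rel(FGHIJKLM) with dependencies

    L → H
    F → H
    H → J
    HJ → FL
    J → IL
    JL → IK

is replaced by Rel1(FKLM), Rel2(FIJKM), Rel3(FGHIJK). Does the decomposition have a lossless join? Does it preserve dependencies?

Lossless test (chase): Rows 1 and 2 agree on F; apply F→H and equate their H entries. Rows 1 and 3 agree on F; apply F→H and equate their H entries. Rows 1 and 2 agree on H; apply H→J and equate their J entries. Rows 1 and 2 agree on HJ; apply HJ→FL and equate their FL entries. Rows 1 and 3 agree on HJ; apply HJ→FL and equate their FL entries. Rows 1 and 2 agree on J; apply J→IL and equate their IL entries. No row becomes fully distinguished — the join is lossy.
Dependency preservation: L → H; HJ → FL; J → IL; JL → IK are not contained in any single fragment, but the restricted closure of each left-hand side across the fragments still reaches the right-hand side; the remaining FDs each lie inside some fragment. All dependencies are preserved.

lossy but dependency-preserving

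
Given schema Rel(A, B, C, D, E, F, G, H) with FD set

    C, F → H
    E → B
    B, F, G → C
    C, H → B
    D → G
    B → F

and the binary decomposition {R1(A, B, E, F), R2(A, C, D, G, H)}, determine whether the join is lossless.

Common attributes: R1 ∩ R2 = {A}.
No dependency enlarges {A}, so (A)⁺ = {A}.
The closure contains neither all of R1 = {A, B, E, F} nor all of R2 = {A, C, D, G, H}, so the common attributes are not a superkey of either fragment. The join is lossy.

No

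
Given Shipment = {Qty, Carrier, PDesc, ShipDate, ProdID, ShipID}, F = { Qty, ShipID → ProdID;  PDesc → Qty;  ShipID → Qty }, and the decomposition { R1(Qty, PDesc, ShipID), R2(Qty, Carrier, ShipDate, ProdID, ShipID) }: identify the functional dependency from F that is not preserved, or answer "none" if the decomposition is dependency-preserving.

none

Qty, ShipID → ProdID lies within R2.
PDesc → Qty lies within R1.
ShipID → Qty lies within R1.
Every dependency is enforceable on the fragments, so the decomposition is dependency-preserving.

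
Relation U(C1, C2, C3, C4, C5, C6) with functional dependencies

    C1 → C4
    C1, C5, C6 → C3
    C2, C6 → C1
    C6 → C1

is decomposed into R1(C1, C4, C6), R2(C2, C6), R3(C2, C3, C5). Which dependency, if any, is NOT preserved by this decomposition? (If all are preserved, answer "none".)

C1, C5, C6 → C3

Check C1, C5, C6 → C3: no single fragment contains all of {C1, C3, C5, C6}, and the restricted closure of {C1, C5, C6} across the fragments never reaches {C3}.
C1 → C4 is preserved.
C2, C6 → C1 is preserved.
C6 → C1 is preserved.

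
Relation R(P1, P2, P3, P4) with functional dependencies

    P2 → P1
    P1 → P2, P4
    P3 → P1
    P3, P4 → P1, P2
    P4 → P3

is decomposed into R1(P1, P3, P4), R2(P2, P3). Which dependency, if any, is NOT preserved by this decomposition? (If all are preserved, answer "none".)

none

P2 → P1: restricted closure across fragments reaches P1.
P1 → P2, P4: restricted closure across fragments reaches P2, P4.
P3 → P1 lies within R1.
P3, P4 → P1, P2: restricted closure across fragments reaches P1, P2.
P4 → P3 lies within R1.
Every dependency is enforceable on the fragments, so the decomposition is dependency-preserving.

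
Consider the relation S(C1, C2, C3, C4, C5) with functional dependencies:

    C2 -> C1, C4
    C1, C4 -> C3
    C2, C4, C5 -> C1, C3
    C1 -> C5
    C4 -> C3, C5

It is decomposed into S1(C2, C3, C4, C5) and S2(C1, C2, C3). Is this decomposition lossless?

Common attributes: S1 ∩ S2 = {C2, C3}.
Closure of {C2, C3}: C2 → C1, C4 applies, adding C1, C4; C1 → C5 applies, adding C5. So (C2, C3)⁺ = {C1, C2, C3, C4, C5}.
This closure contains every attribute of S1, so S1 ∩ S2 → S1. The join is lossless.

Yes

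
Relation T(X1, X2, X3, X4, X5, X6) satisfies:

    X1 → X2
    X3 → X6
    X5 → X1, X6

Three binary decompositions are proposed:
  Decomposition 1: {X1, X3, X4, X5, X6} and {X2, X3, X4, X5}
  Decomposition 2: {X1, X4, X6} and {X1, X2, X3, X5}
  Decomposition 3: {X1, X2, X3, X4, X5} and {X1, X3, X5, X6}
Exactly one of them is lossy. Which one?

Decomposition 1: common = {X3, X4, X5}, closure = {X1, X2, X3, X4, X5, X6} → lossless.
Decomposition 2: common = {X1}, closure = {X1, X2} → lossy.
Decomposition 3: common = {X1, X3, X5}, closure = {X1, X2, X3, X5, X6} → lossless.

Decomposition 2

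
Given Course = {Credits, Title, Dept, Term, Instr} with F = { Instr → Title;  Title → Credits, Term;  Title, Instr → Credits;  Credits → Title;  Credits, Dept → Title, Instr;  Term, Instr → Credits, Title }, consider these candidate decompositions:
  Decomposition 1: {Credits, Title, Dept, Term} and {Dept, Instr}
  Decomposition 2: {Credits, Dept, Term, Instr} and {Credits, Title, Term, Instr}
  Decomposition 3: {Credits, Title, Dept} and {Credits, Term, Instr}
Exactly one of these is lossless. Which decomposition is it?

Decomposition 2

Decomposition 1: common = {Dept}, closure = {Dept} → lossy.
Decomposition 2: common = {Credits, Term, Instr}, closure = {Credits, Title, Term, Instr} → lossless.
Decomposition 3: common = {Credits}, closure = {Credits, Title, Term} → lossy.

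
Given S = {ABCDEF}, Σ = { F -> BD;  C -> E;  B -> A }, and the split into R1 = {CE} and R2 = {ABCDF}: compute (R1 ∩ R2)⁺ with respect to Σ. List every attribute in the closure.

CE

R1 ∩ R2 = {C}.
C → E applies, adding E
Closure: {CE}.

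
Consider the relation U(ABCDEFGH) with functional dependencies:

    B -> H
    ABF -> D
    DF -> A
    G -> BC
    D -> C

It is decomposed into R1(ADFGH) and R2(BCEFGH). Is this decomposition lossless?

No

Common attributes: R1 ∩ R2 = {FGH}.
Closure of {FGH}: G → BC applies, adding BC. So (FGH)⁺ = {BCFGH}.
The closure contains neither all of R1 = {ADFGH} nor all of R2 = {BCEFGH}, so the common attributes are not a superkey of either fragment. The join is lossy.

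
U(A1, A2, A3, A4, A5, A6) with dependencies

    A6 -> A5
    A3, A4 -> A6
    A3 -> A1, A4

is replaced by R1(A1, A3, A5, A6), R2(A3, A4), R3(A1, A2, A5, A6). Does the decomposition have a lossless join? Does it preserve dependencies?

lossy but dependency-preserving

Lossless test (chase): Rows 1 and 2 agree on A3; apply A3→A1, A4 and equate their A1, A4 entries. Rows 1 and 2 agree on A3, A4; apply A3, A4→A6 and equate their A6 entries. Rows 1 and 2 agree on A6; apply A6→A5 and equate their A5 entries. No row becomes fully distinguished — the join is lossy.
Dependency preservation: A3, A4 → A6; A3 → A1, A4 are not contained in any single fragment, but the restricted closure of each left-hand side across the fragments still reaches the right-hand side; the remaining FDs each lie inside some fragment. All dependencies are preserved.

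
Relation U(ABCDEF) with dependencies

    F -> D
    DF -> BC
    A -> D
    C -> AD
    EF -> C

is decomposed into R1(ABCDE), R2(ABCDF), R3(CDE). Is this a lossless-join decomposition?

Chase test. Columns are ABCDEF; row i has aⱼ where attribute j ∈ Ri, else bᵢⱼ.
Initial tableau (one row per fragment):
  row 1: a1 a2 a3 a4 a5 b16
  row 2: a1 a2 a3 a4 b25 a6
  row 3: b31 b32 a3 a4 a5 b36
Rows 1 and 3 agree on C; apply C→AD and equate their AD entries.
No row becomes fully distinguished — the join is lossy.

No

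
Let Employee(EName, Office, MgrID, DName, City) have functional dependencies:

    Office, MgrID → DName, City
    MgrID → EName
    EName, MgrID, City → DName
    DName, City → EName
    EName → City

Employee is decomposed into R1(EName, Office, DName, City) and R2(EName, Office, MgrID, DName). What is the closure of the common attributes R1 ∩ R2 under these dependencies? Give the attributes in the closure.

R1 ∩ R2 = {EName, Office, DName}.
EName → City applies, adding City
Closure: {EName, Office, DName, City}.

EName, Office, DName, City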